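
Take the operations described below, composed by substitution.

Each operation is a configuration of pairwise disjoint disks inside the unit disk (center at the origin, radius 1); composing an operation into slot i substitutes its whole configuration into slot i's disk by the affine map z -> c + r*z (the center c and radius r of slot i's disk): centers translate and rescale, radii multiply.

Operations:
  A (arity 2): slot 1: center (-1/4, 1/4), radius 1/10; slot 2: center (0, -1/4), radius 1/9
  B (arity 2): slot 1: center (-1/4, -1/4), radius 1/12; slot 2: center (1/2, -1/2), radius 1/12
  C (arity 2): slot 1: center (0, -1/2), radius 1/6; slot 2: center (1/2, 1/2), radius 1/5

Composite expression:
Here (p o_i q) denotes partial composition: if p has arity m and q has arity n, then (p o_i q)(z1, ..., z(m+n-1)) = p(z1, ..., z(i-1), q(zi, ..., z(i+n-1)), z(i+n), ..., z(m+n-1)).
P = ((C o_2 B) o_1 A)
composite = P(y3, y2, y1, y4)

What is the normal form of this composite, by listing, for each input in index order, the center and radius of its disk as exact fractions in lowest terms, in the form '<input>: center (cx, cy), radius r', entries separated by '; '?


Affine substitution under C: radii multiply and y-centers shift.
y3 passes through 2 substitutions, ending at center (-1/24, -11/24), radius 1/60
y2 passes through 2 substitutions, ending at center (0, -13/24), radius 1/54
y1 passes through 2 substitutions, ending at center (9/20, 9/20), radius 1/60
y4 passes through 2 substitutions, ending at center (3/5, 2/5), radius 1/60

y1: center (9/20, 9/20), radius 1/60; y2: center (0, -13/24), radius 1/54; y3: center (-1/24, -11/24), radius 1/60; y4: center (3/5, 2/5), radius 1/60


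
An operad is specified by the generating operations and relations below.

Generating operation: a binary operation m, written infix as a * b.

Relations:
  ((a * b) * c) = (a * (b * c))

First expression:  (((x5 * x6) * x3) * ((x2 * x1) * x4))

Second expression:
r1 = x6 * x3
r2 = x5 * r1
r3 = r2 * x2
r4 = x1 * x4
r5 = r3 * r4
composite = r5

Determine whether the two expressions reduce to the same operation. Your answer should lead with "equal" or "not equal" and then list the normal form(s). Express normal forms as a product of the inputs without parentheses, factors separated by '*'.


equal; both compose to x5 * x6 * x3 * x2 * x1 * x4

In normal form, the first expression is x5 * x6 * x3 * x2 * x1 * x4
In normal form, the second expression is x5 * x6 * x3 * x2 * x1 * x4
Identical normal forms: equal.


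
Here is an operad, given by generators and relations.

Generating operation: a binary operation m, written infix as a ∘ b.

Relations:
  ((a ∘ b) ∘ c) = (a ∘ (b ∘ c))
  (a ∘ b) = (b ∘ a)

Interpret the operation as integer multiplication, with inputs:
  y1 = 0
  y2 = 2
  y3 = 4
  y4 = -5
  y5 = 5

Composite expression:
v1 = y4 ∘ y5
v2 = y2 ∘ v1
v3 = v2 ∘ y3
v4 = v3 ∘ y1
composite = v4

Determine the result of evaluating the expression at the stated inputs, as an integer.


0


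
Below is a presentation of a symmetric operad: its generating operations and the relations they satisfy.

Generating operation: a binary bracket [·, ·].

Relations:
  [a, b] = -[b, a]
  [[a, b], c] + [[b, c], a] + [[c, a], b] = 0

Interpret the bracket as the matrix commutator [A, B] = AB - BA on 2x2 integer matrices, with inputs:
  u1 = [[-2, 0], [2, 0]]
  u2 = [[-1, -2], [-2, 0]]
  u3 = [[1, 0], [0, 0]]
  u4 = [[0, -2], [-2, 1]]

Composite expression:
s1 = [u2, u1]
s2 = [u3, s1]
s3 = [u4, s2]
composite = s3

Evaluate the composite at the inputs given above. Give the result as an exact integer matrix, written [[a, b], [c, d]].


[[4, 4], [-6, -4]]

[u2, u1] = [[-4, -4], [6, 4]]
[u3, [u2, u1]] = [[0, -4], [-6, 0]]
[u4, [u3, [u2, u1]]] = [[4, 4], [-6, -4]]


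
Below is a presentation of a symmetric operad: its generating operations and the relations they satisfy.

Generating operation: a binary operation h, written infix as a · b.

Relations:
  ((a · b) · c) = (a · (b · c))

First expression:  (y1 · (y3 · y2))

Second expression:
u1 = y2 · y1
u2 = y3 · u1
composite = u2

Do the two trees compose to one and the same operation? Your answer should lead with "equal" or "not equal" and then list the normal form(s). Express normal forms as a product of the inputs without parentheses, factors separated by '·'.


The first composite normalizes to y1 · y3 · y2
The second composite normalizes to y3 · y2 · y1
Distinct normal forms: not equal.

not equal — first y1 · y3 · y2, second y3 · y2 · y1


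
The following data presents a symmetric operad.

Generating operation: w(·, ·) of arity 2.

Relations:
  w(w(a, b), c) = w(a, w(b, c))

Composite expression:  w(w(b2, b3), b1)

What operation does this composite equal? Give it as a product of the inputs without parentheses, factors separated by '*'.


Associativity of w dissolves the nesting; only the b-input order survives.
w(b2, b3) flattens to b2 * b3
w(w(b2, b3), b1) flattens to b2 * b3 * b1

b2 * b3 * b1


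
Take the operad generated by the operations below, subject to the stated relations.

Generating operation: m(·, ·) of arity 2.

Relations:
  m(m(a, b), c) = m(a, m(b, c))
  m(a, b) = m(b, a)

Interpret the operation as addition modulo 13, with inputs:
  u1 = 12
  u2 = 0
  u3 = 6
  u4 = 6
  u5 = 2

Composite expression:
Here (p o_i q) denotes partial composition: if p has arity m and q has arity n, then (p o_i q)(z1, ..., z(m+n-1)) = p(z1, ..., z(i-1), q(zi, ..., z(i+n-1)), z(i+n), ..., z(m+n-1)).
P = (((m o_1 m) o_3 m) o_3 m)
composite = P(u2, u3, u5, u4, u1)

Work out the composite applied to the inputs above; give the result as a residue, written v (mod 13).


m(u2, u3) = 6
m(u5, u4) = 8
m(m(u5, u4), u1) = 7
m(m(u2, u3), m(m(u5, u4), u1)) = 0

0 (mod 13)


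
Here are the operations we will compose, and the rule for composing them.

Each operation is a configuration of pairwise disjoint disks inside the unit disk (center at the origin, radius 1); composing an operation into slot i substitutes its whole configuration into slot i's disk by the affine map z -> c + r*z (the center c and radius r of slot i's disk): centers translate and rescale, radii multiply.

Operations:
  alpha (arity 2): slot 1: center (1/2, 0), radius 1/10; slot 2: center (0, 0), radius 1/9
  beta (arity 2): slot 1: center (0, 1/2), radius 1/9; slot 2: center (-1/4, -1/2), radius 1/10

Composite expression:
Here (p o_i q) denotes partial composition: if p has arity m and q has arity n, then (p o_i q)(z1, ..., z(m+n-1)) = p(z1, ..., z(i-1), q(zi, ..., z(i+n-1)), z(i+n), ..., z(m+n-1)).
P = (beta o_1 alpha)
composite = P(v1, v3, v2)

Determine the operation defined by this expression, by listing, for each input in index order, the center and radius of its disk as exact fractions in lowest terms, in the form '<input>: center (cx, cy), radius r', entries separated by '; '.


v1: center (1/18, 1/2), radius 1/90; v2: center (-1/4, -1/2), radius 1/10; v3: center (0, 1/2), radius 1/81

Follow each v-input down from beta: c' goes to c + r*c', radius to r*r'.
v1: after 2 affine steps, its disk has center (1/18, 1/2), radius 1/90
v3: after 2 affine steps, its disk has center (0, 1/2), radius 1/81
v2: after 1 affine step, its disk has center (-1/4, -1/2), radius 1/10


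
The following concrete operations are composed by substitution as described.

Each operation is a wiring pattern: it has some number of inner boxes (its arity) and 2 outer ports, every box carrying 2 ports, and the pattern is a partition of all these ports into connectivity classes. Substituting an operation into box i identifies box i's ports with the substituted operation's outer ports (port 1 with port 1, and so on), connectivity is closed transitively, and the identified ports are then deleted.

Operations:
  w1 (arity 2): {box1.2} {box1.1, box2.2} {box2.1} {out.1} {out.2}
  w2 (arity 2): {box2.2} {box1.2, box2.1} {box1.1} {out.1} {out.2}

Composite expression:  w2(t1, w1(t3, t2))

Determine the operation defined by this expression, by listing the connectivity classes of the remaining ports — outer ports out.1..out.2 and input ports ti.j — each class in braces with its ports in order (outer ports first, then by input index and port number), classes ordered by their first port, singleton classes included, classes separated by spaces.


Two ports join when wires chain via w2-identified ports.
the subtree at w1 composes to {out.1} {out.2} {t2.1} {t2.2, t3.1} {t3.2} on (t3, t2); out.j = own outer ports
the subtree at w2 composes to {out.1} {out.2} {t1.1} {t1.2} {t2.1} {t2.2, t3.1} {t3.2} on (t1, t3, t2); out.j = own outer ports

{out.1} {out.2} {t1.1} {t1.2} {t2.1} {t2.2, t3.1} {t3.2}


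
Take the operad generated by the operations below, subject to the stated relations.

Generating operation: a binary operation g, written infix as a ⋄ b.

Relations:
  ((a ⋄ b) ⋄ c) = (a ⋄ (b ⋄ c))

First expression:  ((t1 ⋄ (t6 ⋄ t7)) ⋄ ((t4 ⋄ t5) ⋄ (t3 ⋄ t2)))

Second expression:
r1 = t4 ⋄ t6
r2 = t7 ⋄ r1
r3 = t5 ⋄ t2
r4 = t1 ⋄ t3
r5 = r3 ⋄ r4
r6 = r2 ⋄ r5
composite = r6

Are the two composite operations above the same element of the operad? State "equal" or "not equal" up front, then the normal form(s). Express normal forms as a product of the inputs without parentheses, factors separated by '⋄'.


not equal: they reduce to t1 ⋄ t6 ⋄ t7 ⋄ t4 ⋄ t5 ⋄ t3 ⋄ t2 and t7 ⋄ t4 ⋄ t6 ⋄ t5 ⋄ t2 ⋄ t1 ⋄ t3

The first expression reduces to t1 ⋄ t6 ⋄ t7 ⋄ t4 ⋄ t5 ⋄ t3 ⋄ t2
The second expression reduces to t7 ⋄ t4 ⋄ t6 ⋄ t5 ⋄ t2 ⋄ t1 ⋄ t3
The forms do not match — not equal.


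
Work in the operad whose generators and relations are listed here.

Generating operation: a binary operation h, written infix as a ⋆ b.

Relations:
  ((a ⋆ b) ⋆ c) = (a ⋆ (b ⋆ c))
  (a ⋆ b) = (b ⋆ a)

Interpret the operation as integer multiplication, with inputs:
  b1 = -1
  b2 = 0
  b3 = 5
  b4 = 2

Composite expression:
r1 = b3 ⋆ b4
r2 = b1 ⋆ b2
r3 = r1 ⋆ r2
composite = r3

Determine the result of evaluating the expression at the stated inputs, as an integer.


0

(b3 ⋆ b4) = 10
(b1 ⋆ b2) = 0
((b3 ⋆ b4) ⋆ (b1 ⋆ b2)) = 0


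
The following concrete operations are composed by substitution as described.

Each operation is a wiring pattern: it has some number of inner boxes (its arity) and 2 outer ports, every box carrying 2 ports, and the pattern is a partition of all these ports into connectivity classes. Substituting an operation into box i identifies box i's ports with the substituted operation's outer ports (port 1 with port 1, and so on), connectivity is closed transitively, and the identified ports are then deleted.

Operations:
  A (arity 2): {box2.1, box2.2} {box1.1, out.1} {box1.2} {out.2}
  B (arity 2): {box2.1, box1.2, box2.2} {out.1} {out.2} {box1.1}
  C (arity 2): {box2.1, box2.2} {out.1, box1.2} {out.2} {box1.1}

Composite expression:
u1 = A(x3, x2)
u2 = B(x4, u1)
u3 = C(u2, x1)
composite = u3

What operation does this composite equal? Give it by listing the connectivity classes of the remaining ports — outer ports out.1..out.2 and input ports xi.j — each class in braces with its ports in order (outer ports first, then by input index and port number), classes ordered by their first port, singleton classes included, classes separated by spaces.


{out.1} {out.2} {x1.1, x1.2} {x2.1, x2.2} {x3.1, x4.2} {x3.2} {x4.1}

Substituting into C glues patterns; closure does the rest.
stage A: inputs (x3, x2), connectivity {out.1, x3.1} {out.2} {x2.1, x2.2} {x3.2}, out.j its boundary
stage B: inputs (x4, x3, x2), connectivity {out.1} {out.2} {x2.1, x2.2} {x3.1, x4.2} {x3.2} {x4.1}, out.j its boundary
stage C: inputs (x4, x3, x2, x1), connectivity {out.1} {out.2} {x1.1, x1.2} {x2.1, x2.2} {x3.1, x4.2} {x3.2} {x4.1}, out.j its boundary


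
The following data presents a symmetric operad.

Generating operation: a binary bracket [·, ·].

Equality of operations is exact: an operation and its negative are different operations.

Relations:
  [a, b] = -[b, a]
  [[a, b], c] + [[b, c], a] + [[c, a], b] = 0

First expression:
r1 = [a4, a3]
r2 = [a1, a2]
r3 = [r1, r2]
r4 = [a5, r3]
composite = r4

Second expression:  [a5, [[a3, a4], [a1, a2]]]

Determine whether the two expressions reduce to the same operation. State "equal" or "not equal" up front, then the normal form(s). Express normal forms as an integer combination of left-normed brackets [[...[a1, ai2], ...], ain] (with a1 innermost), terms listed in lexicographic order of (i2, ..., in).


not equal; the first gives -[[[[a1, a2], a3], a4], a5] + [[[[a1, a2], a4], a3], a5] and the second [[[[a1, a2], a3], a4], a5] - [[[[a1, a2], a4], a3], a5]


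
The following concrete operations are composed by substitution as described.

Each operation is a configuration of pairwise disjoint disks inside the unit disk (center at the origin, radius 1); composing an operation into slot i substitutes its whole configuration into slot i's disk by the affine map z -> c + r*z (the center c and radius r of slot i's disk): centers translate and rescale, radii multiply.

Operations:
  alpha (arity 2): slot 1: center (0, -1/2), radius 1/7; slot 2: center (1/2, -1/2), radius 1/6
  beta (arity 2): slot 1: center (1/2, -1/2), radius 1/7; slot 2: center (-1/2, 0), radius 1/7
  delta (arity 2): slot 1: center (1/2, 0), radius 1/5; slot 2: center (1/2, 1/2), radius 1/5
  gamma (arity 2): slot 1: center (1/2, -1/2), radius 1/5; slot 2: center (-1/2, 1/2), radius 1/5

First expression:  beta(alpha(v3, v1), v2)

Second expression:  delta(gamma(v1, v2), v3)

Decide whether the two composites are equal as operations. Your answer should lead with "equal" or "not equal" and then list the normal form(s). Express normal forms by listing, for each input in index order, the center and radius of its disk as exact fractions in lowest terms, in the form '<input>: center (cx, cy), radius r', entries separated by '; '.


not equal: they reduce to v1: center (4/7, -4/7), radius 1/42; v2: center (-1/2, 0), radius 1/7; v3: center (1/2, -4/7), radius 1/49 and v1: center (3/5, -1/10), radius 1/25; v2: center (2/5, 1/10), radius 1/25; v3: center (1/2, 1/2), radius 1/5

The first expression, normalized: v1: center (4/7, -4/7), radius 1/42; v2: center (-1/2, 0), radius 1/7; v3: center (1/2, -4/7), radius 1/49
The second expression, normalized: v1: center (3/5, -1/10), radius 1/25; v2: center (2/5, 1/10), radius 1/25; v3: center (1/2, 1/2), radius 1/5
Distinct normal forms: not equal.


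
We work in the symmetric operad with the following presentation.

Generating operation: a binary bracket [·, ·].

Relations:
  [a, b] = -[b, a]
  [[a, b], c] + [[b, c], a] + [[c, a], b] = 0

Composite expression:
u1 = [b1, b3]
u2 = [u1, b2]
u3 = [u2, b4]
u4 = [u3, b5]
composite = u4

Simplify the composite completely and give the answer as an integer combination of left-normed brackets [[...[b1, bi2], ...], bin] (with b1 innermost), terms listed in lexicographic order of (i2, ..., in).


[[[[b1, b3], b2], b4], b5]


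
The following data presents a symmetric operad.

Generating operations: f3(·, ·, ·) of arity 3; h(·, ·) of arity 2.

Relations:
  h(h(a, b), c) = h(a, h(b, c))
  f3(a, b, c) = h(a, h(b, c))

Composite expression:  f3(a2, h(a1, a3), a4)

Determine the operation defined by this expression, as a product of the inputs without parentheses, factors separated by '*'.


a2 * a1 * a3 * a4

Under associativity of f3, the answer is the a's in reading order.
h(a1, a3) collapses to a1 * a3
f3(a2, h(a1, a3), a4) collapses to a2 * a1 * a3 * a4


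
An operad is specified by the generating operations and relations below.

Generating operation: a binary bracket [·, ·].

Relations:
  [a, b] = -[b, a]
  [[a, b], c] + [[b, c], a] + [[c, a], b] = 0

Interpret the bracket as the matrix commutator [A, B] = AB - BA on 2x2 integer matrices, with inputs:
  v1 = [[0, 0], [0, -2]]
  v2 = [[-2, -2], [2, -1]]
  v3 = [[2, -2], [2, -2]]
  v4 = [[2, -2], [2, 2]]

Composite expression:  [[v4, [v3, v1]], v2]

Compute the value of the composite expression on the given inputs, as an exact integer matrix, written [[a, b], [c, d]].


[[0, 64], [64, 0]]

[v3, v1] = [[0, 4], [4, 0]]
[v4, [v3, v1]] = [[-16, 0], [0, 16]]
[[v4, [v3, v1]], v2] = [[0, 64], [64, 0]]


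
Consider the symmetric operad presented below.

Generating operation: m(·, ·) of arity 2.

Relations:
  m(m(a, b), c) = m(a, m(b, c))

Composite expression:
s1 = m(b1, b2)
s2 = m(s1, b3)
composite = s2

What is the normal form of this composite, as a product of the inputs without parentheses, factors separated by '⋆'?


All parenthesizations of m agree; list the b-inputs left to right.
m(b1, b2) reduces to b1 ⋆ b2
m(m(b1, b2), b3) reduces to b1 ⋆ b2 ⋆ b3

b1 ⋆ b2 ⋆ b3


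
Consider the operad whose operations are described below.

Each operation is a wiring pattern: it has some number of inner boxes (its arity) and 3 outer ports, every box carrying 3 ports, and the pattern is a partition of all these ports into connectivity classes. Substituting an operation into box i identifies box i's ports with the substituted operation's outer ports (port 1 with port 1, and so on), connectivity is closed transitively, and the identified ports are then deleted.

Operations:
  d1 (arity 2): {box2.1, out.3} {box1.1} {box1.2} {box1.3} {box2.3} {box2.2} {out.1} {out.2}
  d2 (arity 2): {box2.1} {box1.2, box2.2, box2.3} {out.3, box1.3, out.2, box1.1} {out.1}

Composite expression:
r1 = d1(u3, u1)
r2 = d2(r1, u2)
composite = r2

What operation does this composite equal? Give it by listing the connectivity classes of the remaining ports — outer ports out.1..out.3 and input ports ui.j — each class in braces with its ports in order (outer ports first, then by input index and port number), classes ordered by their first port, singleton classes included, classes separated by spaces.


Substituting into d2 glues patterns; closure does the rest.
d1 over (u3, u1) gives {out.1} {out.2} {out.3, u1.1} {u1.2} {u1.3} {u3.1} {u3.2} {u3.3}, out.j being that stage's outer ports
d2 over (u3, u1, u2) gives {out.1} {out.2, out.3, u1.1} {u1.2} {u1.3} {u2.1} {u2.2, u2.3} {u3.1} {u3.2} {u3.3}, out.j being that stage's outer ports

{out.1} {out.2, out.3, u1.1} {u1.2} {u1.3} {u2.1} {u2.2, u2.3} {u3.1} {u3.2} {u3.3}


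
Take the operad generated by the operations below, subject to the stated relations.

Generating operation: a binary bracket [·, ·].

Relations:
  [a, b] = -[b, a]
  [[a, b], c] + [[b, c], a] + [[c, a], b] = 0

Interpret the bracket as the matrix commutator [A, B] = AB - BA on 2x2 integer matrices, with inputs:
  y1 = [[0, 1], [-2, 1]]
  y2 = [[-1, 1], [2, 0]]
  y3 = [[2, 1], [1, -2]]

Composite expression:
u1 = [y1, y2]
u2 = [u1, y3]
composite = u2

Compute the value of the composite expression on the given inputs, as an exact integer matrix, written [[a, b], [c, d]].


[[-4, 8], [8, 4]]


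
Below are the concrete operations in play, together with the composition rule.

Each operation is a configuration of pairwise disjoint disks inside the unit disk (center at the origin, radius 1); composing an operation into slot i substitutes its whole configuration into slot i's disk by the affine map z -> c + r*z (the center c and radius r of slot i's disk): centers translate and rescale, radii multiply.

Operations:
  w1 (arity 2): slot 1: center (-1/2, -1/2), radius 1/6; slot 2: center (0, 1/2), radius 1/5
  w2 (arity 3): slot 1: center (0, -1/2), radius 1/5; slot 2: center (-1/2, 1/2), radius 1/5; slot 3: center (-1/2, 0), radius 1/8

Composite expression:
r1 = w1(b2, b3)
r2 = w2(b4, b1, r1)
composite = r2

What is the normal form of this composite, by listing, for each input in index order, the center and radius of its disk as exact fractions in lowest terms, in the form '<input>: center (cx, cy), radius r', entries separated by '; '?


Below w2, radii multiply path by path; the b-disk centers shift.
tracing b4 down its 1-map path: center (0, -1/2), radius 1/5
tracing b1 down its 1-map path: center (-1/2, 1/2), radius 1/5
tracing b2 down its 2-map path: center (-9/16, -1/16), radius 1/48
tracing b3 down its 2-map path: center (-1/2, 1/16), radius 1/40

b1: center (-1/2, 1/2), radius 1/5; b2: center (-9/16, -1/16), radius 1/48; b3: center (-1/2, 1/16), radius 1/40; b4: center (0, -1/2), radius 1/5


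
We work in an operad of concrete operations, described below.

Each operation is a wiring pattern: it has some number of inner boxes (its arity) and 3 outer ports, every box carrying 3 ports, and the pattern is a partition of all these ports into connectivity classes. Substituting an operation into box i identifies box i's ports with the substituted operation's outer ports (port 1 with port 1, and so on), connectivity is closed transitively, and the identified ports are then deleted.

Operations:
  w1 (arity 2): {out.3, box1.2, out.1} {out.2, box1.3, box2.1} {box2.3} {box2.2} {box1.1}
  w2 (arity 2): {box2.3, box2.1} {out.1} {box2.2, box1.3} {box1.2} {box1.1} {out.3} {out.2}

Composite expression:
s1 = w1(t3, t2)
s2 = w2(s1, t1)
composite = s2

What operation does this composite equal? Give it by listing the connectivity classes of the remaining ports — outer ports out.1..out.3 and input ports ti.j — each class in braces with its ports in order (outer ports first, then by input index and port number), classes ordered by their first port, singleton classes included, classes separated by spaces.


{out.1} {out.2} {out.3} {t1.1, t1.3} {t1.2, t3.2} {t2.1, t3.3} {t2.2} {t2.3} {t3.1}

After gluing at w2, chains via deleted ports link the t-ports.
composing w1 on (t3, t2), with out.j its own outer ports: {out.1, out.3, t3.2} {out.2, t2.1, t3.3} {t2.2} {t2.3} {t3.1}
composing w2 on (t3, t2, t1), with out.j its own outer ports: {out.1} {out.2} {out.3} {t1.1, t1.3} {t1.2, t3.2} {t2.1, t3.3} {t2.2} {t2.3} {t3.1}


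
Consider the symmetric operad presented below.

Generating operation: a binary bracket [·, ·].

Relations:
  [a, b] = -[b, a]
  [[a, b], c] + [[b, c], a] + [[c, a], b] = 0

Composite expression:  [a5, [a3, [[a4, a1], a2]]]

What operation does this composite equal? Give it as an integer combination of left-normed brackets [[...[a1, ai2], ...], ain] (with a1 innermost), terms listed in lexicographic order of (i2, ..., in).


-[[[[a1, a4], a2], a3], a5]

A multilinear Lie element is pinned by a1-initial words (a1 innermost).
Composite bracket: [a5, [a3, [[a4, a1], a2]]]
Under [a, b] = ab - ba we get 16 signed associative words (2^4 = 16).
Collect the words opening with a1:
  a1a4a2a3a5 appears with sign -1, giving the term -[[[[a1, a4], a2], a3], a5]


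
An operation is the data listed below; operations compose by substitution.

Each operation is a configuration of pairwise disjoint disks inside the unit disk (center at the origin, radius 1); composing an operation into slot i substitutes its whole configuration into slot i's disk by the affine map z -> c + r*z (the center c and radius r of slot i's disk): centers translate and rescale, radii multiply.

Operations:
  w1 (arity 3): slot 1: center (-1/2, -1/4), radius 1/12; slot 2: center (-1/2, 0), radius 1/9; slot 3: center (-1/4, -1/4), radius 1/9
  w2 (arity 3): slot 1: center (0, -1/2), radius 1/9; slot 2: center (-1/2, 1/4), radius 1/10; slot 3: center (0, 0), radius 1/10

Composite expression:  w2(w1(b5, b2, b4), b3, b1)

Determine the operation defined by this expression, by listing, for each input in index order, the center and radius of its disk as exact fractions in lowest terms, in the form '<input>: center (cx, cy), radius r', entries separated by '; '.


b1: center (0, 0), radius 1/10; b2: center (-1/18, -1/2), radius 1/81; b3: center (-1/2, 1/4), radius 1/10; b4: center (-1/36, -19/36), radius 1/81; b5: center (-1/18, -19/36), radius 1/108

Each b-disk chains the slot maps above it in w2; radii multiply.
input b5: composing its 2 substitution steps yields center (-1/18, -19/36), radius 1/108
input b2: composing its 2 substitution steps yields center (-1/18, -1/2), radius 1/81
input b4: composing its 2 substitution steps yields center (-1/36, -19/36), radius 1/81
input b3: composing its 1 substitution step yields center (-1/2, 1/4), radius 1/10
input b1: composing its 1 substitution step yields center (0, 0), radius 1/10


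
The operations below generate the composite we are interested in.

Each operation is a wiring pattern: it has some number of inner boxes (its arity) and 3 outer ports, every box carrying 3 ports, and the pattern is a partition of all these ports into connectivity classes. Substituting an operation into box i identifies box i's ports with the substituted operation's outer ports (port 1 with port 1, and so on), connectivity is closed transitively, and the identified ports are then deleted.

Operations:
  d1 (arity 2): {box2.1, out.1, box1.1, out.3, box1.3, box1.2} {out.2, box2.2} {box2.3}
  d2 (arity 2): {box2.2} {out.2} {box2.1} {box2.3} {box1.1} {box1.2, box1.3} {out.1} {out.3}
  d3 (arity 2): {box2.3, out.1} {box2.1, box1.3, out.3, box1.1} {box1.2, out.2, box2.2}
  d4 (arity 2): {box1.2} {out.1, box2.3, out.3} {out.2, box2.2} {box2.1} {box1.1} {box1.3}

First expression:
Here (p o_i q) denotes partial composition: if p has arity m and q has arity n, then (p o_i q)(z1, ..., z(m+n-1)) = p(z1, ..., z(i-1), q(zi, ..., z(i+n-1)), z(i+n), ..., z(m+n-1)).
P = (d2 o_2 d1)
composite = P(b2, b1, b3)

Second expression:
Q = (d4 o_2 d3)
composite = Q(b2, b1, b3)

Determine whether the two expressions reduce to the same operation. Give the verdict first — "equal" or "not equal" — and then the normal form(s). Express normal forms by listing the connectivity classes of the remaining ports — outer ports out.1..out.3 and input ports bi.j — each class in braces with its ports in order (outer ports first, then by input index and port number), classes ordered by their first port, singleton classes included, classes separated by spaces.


not equal: they reduce to {out.1} {out.2} {out.3} {b1.1, b1.2, b1.3, b3.1} {b2.1} {b2.2, b2.3} {b3.2} {b3.3} and {out.1, out.3, b1.1, b1.3, b3.1} {out.2, b1.2, b3.2} {b2.1} {b2.2} {b2.3} {b3.3}

Reducing the first expression gives {out.1} {out.2} {out.3} {b1.1, b1.2, b1.3, b3.1} {b2.1} {b2.2, b2.3} {b3.2} {b3.3}
Reducing the second expression gives {out.1, out.3, b1.1, b1.3, b3.1} {out.2, b1.2, b3.2} {b2.1} {b2.2} {b2.3} {b3.3}
No match — not equal.


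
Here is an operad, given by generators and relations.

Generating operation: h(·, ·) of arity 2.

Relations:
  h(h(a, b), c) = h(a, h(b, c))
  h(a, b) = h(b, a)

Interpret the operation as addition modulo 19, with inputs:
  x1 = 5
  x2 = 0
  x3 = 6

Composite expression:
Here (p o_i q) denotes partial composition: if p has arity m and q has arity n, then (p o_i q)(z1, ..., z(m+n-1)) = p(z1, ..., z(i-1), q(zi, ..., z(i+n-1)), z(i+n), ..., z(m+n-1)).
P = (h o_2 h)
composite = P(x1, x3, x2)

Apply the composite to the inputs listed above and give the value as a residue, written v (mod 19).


11 (mod 19)

h(x3, x2) = 6
h(x1, h(x3, x2)) = 11


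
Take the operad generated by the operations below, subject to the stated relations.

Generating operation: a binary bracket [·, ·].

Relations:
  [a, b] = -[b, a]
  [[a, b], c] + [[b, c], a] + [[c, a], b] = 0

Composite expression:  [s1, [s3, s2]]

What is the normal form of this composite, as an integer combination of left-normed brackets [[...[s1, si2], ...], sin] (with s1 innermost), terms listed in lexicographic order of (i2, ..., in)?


In the tensor algebra, words opening s1 carry the s1-anchored form.
Composite bracket: [s1, [s3, s2]]
The bracket unfolds into 4 signed words via [a, b] = ab - ba (2^2 = 4).
Only words starting with s1 matter:
  word s1s2s3 has sign -1, contributing -[[s1, s2], s3]
  word s1s3s2 has sign +1, contributing +[[s1, s3], s2]

-[[s1, s2], s3] + [[s1, s3], s2]


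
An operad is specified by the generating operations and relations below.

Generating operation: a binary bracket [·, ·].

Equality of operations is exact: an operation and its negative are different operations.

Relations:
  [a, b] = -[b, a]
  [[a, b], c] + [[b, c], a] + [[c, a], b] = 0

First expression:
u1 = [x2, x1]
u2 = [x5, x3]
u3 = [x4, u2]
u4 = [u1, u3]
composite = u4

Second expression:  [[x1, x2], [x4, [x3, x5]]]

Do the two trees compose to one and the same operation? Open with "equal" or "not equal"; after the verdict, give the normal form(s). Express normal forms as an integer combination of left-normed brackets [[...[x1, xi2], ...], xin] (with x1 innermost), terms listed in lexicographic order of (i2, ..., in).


equal; both compose to -[[[[x1, x2], x3], x5], x4] + [[[[x1, x2], x4], x3], x5] - [[[[x1, x2], x4], x5], x3] + [[[[x1, x2], x5], x3], x4]

Normal form of the first expression: -[[[[x1, x2], x3], x5], x4] + [[[[x1, x2], x4], x3], x5] - [[[[x1, x2], x4], x5], x3] + [[[[x1, x2], x5], x3], x4]
Normal form of the second expression: -[[[[x1, x2], x3], x5], x4] + [[[[x1, x2], x4], x3], x5] - [[[[x1, x2], x4], x5], x3] + [[[[x1, x2], x5], x3], x4]
Both agree, so they are equal.


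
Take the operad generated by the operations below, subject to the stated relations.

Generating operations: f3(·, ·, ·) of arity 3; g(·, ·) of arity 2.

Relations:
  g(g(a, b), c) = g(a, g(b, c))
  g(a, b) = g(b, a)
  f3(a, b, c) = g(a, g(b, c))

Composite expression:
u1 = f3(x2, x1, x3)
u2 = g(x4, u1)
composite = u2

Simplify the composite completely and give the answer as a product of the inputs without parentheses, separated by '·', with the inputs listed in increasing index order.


x1 · x2 · x3 · x4

Reordering under g is free, so list the x-inputs canonically.
f3(x2, x1, x3) spells out as x2 · x1 · x3
g(x4, f3(x2, x1, x3)) spells out as x4 · x2 · x1 · x3
the factors in increasing index order: x1 · x2 · x3 · x4


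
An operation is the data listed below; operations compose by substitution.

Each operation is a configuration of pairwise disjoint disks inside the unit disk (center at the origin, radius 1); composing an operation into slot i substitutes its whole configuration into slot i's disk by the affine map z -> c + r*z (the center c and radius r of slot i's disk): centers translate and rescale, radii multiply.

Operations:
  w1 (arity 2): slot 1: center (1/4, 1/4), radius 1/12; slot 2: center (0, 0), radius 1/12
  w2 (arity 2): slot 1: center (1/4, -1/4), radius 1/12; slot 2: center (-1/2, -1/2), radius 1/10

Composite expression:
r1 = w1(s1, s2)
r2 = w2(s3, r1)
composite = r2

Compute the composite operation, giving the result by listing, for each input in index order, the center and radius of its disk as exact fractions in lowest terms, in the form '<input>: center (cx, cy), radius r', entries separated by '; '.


s1: center (-19/40, -19/40), radius 1/120; s2: center (-1/2, -1/2), radius 1/120; s3: center (1/4, -1/4), radius 1/12

Each s-disk chains the slot maps above it in w2; radii multiply.
input s3: composing its 1 substitution step yields center (1/4, -1/4), radius 1/12
input s1: composing its 2 substitution steps yields center (-19/40, -19/40), radius 1/120
input s2: composing its 2 substitution steps yields center (-1/2, -1/2), radius 1/120


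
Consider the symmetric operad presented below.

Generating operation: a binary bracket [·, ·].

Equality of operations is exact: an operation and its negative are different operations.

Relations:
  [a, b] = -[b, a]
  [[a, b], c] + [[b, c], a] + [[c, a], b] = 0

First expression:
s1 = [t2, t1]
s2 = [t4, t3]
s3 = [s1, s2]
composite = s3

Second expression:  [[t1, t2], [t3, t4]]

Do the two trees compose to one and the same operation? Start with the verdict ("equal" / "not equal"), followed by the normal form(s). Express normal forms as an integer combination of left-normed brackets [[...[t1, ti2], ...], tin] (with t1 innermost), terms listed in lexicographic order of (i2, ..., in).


Normal form of the first expression: [[[t1, t2], t3], t4] - [[[t1, t2], t4], t3]
Normal form of the second expression: [[[t1, t2], t3], t4] - [[[t1, t2], t4], t3]
The forms coincide; equal.

equal: each reduces to [[[t1, t2], t3], t4] - [[[t1, t2], t4], t3]


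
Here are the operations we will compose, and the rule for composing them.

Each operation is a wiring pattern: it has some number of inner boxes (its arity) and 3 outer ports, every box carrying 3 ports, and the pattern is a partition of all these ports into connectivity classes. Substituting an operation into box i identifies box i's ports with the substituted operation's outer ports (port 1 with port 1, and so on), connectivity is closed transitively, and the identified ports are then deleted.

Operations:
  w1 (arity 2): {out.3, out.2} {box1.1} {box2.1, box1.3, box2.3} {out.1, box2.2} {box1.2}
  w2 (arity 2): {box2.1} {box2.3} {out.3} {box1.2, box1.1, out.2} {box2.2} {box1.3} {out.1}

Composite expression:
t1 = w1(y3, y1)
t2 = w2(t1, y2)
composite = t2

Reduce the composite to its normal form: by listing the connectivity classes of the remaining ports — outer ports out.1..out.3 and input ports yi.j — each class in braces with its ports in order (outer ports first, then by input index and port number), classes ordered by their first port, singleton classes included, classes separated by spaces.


After gluing at w2, chains via deleted ports link the y-ports.
stage w1: inputs (y3, y1), connectivity {out.1, y1.2} {out.2, out.3} {y1.1, y1.3, y3.3} {y3.1} {y3.2}, out.j its boundary
stage w2: inputs (y3, y1, y2), connectivity {out.1} {out.2, y1.2} {out.3} {y1.1, y1.3, y3.3} {y2.1} {y2.2} {y2.3} {y3.1} {y3.2}, out.j its boundary

{out.1} {out.2, y1.2} {out.3} {y1.1, y1.3, y3.3} {y2.1} {y2.2} {y2.3} {y3.1} {y3.2}


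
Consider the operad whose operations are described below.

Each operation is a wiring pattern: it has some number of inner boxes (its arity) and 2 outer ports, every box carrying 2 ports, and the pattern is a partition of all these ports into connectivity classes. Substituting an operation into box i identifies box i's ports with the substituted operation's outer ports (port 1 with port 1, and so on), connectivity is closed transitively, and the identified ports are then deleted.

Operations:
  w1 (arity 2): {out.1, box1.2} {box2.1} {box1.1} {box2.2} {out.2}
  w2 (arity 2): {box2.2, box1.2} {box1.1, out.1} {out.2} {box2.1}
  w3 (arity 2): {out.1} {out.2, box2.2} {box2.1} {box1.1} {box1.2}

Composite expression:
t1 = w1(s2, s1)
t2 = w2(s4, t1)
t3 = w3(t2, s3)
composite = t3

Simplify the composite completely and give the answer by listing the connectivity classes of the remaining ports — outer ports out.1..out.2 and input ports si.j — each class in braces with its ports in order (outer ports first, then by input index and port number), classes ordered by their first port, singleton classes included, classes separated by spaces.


Two ports join when wires chain via w3-identified ports.
w1 over (s2, s1) gives {out.1, s2.2} {out.2} {s1.1} {s1.2} {s2.1}, out.j being that stage's outer ports
w2 over (s4, s2, s1) gives {out.1, s4.1} {out.2} {s1.1} {s1.2} {s2.1} {s2.2} {s4.2}, out.j being that stage's outer ports
w3 over (s4, s2, s1, s3) gives {out.1} {out.2, s3.2} {s1.1} {s1.2} {s2.1} {s2.2} {s3.1} {s4.1} {s4.2}, out.j being that stage's outer ports

{out.1} {out.2, s3.2} {s1.1} {s1.2} {s2.1} {s2.2} {s3.1} {s4.1} {s4.2}


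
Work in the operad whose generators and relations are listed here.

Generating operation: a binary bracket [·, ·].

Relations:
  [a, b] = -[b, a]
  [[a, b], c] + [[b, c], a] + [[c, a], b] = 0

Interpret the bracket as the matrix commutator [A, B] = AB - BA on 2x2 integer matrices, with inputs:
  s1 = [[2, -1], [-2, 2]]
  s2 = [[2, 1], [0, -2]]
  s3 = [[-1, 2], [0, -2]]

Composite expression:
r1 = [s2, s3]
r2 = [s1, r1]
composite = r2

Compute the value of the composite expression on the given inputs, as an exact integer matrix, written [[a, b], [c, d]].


[[14, 0], [0, -14]]

[s2, s3] = [[0, 7], [0, 0]]
[s1, [s2, s3]] = [[14, 0], [0, -14]]


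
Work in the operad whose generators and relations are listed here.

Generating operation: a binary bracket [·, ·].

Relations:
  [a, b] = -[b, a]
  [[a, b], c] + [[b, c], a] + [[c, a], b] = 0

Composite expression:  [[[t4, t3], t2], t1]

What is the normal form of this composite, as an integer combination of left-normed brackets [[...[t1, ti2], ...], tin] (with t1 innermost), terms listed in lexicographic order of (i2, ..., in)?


-[[[t1, t2], t3], t4] + [[[t1, t2], t4], t3] + [[[t1, t3], t4], t2] - [[[t1, t4], t3], t2]

In the tensor algebra, words opening t1 carry the t1-anchored form.
Composite bracket: [[[t4, t3], t2], t1]
Full expansion: 8 signed words from ab - ba (2^3 = 8).
Words beginning with t1 determine it all:
  the word t1t2t3t4 carries sign -1 and contributes -[[[t1, t2], t3], t4]
  the word t1t2t4t3 carries sign +1 and contributes +[[[t1, t2], t4], t3]
  the word t1t3t4t2 carries sign +1 and contributes +[[[t1, t3], t4], t2]
  the word t1t4t3t2 carries sign -1 and contributes -[[[t1, t4], t3], t2]


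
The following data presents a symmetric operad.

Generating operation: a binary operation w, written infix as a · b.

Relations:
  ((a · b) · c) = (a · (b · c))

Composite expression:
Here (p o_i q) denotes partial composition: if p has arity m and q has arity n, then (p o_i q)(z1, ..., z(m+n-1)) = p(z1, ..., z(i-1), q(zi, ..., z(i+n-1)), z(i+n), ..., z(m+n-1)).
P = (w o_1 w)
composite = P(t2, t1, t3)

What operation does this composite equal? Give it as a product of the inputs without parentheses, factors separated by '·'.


t2 · t1 · t3

Key point: w is associative — brackets drop, the t-order remains.
(t2 · t1) reduces to t2 · t1
((t2 · t1) · t3) reduces to t2 · t1 · t3


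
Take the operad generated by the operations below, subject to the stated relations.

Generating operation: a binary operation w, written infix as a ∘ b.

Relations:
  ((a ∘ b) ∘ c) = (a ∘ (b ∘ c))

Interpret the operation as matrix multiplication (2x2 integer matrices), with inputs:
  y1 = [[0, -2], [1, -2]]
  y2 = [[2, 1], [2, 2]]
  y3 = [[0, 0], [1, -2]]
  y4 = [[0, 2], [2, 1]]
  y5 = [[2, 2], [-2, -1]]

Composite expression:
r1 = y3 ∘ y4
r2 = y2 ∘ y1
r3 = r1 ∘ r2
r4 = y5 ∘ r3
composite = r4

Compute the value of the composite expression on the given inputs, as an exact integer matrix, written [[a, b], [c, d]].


(y3 ∘ y4) = [[0, 0], [-4, 0]]
(y2 ∘ y1) = [[1, -6], [2, -8]]
((y3 ∘ y4) ∘ (y2 ∘ y1)) = [[0, 0], [-4, 24]]
(y5 ∘ ((y3 ∘ y4) ∘ (y2 ∘ y1))) = [[-8, 48], [4, -24]]

[[-8, 48], [4, -24]]


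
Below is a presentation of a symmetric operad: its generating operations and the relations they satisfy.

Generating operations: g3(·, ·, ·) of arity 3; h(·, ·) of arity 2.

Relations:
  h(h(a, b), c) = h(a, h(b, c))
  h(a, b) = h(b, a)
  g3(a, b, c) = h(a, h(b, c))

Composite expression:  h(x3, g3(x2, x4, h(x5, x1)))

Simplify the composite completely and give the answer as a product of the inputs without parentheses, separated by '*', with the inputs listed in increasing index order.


Reordering under h is free, so list the x-inputs canonically.
h(x5, x1) unparenthesizes to x5 * x1
g3(x2, x4, h(x5, x1)) unparenthesizes to x2 * x4 * x5 * x1
h(x3, g3(x2, x4, h(x5, x1))) unparenthesizes to x3 * x2 * x4 * x5 * x1
commutativity sorts the factors: x1 * x2 * x3 * x4 * x5

x1 * x2 * x3 * x4 * x5


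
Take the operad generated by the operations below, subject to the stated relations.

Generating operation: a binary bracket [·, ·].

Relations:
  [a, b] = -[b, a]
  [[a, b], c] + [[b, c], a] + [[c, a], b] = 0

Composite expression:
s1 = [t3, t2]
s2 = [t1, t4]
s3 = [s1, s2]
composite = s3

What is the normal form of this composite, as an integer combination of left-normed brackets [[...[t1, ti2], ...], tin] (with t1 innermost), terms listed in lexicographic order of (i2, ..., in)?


[[[t1, t4], t2], t3] - [[[t1, t4], t3], t2]

In the tensor algebra, words opening t1 carry the t1-anchored form.
Composite bracket: [[t3, t2], [t1, t4]]
Applying ab - ba throughout gives 8 signed words (2^3 = 8).
The t1-initial words carry the normal form:
  t1t4t2t3 (sign +1) contributes +[[[t1, t4], t2], t3]
  t1t4t3t2 (sign -1) contributes -[[[t1, t4], t3], t2]


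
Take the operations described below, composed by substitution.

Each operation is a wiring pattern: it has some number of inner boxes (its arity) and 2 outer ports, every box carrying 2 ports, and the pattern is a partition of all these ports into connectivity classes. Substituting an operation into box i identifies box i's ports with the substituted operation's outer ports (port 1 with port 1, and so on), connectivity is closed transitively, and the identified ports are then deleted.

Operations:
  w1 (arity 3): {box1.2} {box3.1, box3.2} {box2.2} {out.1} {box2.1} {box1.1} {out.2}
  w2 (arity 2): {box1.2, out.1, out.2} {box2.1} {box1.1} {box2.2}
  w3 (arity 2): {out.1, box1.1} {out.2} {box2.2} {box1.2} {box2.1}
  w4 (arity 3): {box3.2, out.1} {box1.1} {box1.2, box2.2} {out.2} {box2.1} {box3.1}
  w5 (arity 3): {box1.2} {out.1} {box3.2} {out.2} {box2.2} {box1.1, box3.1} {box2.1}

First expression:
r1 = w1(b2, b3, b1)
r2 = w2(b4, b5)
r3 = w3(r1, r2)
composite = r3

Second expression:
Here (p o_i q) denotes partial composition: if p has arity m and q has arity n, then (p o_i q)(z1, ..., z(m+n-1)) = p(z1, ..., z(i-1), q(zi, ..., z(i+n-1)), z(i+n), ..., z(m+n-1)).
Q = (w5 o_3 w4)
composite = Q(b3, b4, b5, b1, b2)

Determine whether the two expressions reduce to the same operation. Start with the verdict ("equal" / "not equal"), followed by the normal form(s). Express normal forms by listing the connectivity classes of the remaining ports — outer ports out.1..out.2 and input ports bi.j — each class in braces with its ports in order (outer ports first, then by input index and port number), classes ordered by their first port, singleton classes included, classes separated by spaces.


not equal — first {out.1} {out.2} {b1.1, b1.2} {b2.1} {b2.2} {b3.1} {b3.2} {b4.1} {b4.2} {b5.1} {b5.2}, second {out.1} {out.2} {b1.1} {b1.2, b5.2} {b2.1} {b2.2, b3.1} {b3.2} {b4.1} {b4.2} {b5.1}

The first composite normalizes to {out.1} {out.2} {b1.1, b1.2} {b2.1} {b2.2} {b3.1} {b3.2} {b4.1} {b4.2} {b5.1} {b5.2}
The second composite normalizes to {out.1} {out.2} {b1.1} {b1.2, b5.2} {b2.1} {b2.2, b3.1} {b3.2} {b4.1} {b4.2} {b5.1}
They disagree, so not equal.
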